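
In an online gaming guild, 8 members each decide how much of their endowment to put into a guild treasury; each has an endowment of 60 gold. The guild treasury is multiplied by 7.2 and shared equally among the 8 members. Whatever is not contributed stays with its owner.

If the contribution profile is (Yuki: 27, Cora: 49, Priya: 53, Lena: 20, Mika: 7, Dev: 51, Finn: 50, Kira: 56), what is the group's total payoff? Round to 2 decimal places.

Total contributed: 27 + 49 + 53 + 20 + 7 + 51 + 50 + 56 = 313; total kept: 8 × 60 − 313 = 167.
The guild treasury pays out 7.2 × 313 = 2253.60 in aggregate.
Group total = 167 + 2253.60 = 2420.60.

2420.60 gold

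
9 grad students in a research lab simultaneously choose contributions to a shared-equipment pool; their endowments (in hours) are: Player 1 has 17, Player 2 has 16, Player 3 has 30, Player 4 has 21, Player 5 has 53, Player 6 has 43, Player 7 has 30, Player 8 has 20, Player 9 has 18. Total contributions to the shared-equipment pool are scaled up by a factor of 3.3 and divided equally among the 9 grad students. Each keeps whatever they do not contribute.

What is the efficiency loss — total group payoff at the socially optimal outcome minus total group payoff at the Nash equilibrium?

The private return per contributed unit is 3.3/9 = 0.3667 < 1 for every player regardless of endowment, so the Nash equilibrium is zero contribution and the group total is Σ E_j = 17 + 16 + 30 + 21 + 53 + 43 + 30 + 20 + 18 = 248.
Each contributed unit returns 3.300 to the group, so the social optimum is full contribution by everyone: group total = 3.300 × 248 = 818.40.
Efficiency loss = (3.300 − 1) × 248 = 570.40.

570.40 hours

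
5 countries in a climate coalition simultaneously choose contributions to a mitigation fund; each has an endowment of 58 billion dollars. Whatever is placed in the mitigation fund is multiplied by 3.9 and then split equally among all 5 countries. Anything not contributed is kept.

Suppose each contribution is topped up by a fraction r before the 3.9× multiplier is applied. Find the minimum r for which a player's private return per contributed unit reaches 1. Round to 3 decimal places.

With matching at rate r, one contributed unit becomes (1 + r) in the mitigation fund and returns 3.9 × (1 + r) / 5 to the contributor.
Setting this equal to 1: 1 + r = 5/3.9 = 1.2821.
So the minimum matching rate is r = 1.2821 − 1 = 0.282.

0.282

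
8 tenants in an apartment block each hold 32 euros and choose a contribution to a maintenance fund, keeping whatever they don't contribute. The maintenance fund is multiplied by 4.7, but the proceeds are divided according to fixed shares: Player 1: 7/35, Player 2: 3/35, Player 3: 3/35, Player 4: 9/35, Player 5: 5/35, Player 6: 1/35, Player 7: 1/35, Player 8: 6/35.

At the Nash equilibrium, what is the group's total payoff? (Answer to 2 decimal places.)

374.40 euros

Player j's private return per contributed unit is 4.7 × (j's share). Contributing is weakly dominant for j when that share is at least 1/4.7 = 0.2128, and contributing 0 is dominant otherwise.
The only share above 0.2128 is Player 4's 9/35, contributing 32; the remaining 7 contribute 0. Total contributed: 32.
The maintenance fund pays out 4.7 × 32 = 150.40 in total (split across the unequal shares, but the aggregate is all that matters for the group sum).
The 7 free-riders keep 32 each, adding 224. Group total = 224 + 150.40 = 374.40.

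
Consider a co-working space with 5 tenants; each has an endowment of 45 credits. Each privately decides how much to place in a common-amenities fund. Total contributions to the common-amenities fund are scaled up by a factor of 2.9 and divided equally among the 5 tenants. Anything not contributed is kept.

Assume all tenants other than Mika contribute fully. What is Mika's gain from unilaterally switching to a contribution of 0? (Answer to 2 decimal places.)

18.90 credits

Switching from a contribution of 45 to 0 lets Mika keep an extra 45 credits, but lowers the common-amenities fund by 45, which costs Mika their own share of that drop: 2.9/5 × 45 = 26.10.
Net gain = 45 − 26.10 = 18.90. The private return per contributed unit (0.5800) is below 1, so free-riding is indeed the best response regardless of what the others do.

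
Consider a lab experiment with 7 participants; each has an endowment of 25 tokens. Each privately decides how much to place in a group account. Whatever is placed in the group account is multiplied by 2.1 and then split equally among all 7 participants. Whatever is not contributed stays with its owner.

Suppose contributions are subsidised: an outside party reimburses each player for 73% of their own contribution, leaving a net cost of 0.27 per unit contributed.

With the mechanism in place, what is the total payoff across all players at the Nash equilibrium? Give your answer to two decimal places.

495.25 tokens

Under the mechanism each unit contributed yields (2.1/7) / 0.27 = 1.1111 back to its contributor per unit of net cost, which exceeds 1, making full contribution the dominant choice for everyone.
At the Nash equilibrium everyone contributes 25. Group total payoff = 7 × (25 × 0.73 + 2.1 × 25) = 495.25.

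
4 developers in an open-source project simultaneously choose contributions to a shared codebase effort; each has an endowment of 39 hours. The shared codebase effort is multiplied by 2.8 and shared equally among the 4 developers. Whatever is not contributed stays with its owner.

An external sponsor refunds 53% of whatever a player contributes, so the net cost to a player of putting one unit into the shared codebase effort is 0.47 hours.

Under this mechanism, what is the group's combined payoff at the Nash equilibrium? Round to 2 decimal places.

With the mechanism, a contributed unit returns (2.8/4) / 0.47 = 1.4894 per unit of net cost to the contributor — now above 1 — so contributing fully is weakly dominant for every player.
At the Nash equilibrium everyone contributes 39. Group total payoff = 4 × (39 × 0.53 + 2.8 × 39) = 519.48.

519.48 hours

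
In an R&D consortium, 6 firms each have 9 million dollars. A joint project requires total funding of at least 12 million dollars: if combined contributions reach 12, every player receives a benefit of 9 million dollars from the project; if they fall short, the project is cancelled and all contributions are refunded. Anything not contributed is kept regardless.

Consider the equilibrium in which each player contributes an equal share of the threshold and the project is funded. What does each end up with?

Equal share of the threshold: 12/6 = 2.
At this profile no one gains by cutting their contribution: any cut drops the total below 12, the project is cancelled, contributions are refunded, and the deviator ends with 9, which is less than 9 − 2 + 9 = 16. Contributing more than 2 just wastes the excess. So contributing exactly 2 is a best response.
Each player's payoff: 9 − 2 + 9 = 16.

16 million dollars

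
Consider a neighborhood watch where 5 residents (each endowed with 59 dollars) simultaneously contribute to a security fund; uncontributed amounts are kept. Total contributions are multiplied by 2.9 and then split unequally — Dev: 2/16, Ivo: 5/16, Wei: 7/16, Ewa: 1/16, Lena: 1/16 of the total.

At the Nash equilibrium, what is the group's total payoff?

407.10 dollars

For player j, contributing a unit is worthwhile iff 2.9 × (j's share) ≥ 1, i.e. iff j's share is at least 0.3448.
Only Wei (7/16) clears that bar, contributing 59; the remaining 4 contribute 0. Total contributed: 59.
The security fund pays out 2.9 × 59 = 171.10 in total (split across the unequal shares, but the aggregate is all that matters for the group sum).
The 4 free-riders keep 59 each, adding 236. Group total = 236 + 171.10 = 407.10.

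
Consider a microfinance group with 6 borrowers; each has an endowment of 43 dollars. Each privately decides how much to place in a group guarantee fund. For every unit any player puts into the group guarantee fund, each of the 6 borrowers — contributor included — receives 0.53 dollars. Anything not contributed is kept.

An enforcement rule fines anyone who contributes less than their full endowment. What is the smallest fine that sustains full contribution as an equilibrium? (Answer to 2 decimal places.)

20.21 dollars

Given the others contribute fully, the best deviation is to contribute 0 (any partial contribution still incurs the fine and gives up units whose private return 0.53 is below 1).
Deviating from 43 to 0 saves 43 dollars but forfeits the deviator's share of the drop in the group guarantee fund: 0.53 × 43 = 22.79.
So the deviation gain is 43 − 22.79 = 20.21, and the fine must be at least 20.21 dollars to wipe it out.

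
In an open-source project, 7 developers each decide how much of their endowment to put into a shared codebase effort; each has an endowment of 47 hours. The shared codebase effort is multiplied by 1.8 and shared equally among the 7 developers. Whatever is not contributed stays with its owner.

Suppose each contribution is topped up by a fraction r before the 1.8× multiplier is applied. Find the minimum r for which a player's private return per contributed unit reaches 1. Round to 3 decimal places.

With matching at rate r, one contributed unit becomes (1 + r) in the shared codebase effort and returns 1.8 × (1 + r) / 7 to the contributor.
Setting this equal to 1: 1 + r = 7/1.8 = 3.8889.
So the minimum matching rate is r = 3.8889 − 1 = 2.889.

2.889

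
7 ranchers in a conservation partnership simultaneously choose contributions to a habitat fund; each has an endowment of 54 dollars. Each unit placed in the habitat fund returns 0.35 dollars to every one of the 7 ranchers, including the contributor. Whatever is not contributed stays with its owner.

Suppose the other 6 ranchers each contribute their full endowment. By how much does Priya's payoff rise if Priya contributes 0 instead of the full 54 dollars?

35.10 dollars

Switching from a contribution of 54 to 0 lets Priya keep an extra 54 dollars, but lowers the habitat fund by 54, which costs Priya their own share of that drop: 0.35 × 54 = 18.90.
Net gain = 54 − 18.90 = 35.10. The private return per contributed unit (0.35) is below 1, so free-riding is indeed the best response regardless of what the others do.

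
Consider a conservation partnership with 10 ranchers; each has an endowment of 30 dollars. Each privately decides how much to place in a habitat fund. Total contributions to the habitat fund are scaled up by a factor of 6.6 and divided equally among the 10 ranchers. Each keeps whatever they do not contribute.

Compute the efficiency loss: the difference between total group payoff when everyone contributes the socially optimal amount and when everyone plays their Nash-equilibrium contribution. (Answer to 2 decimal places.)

1680.00 dollars

Each contributed unit returns 6.6/10 = 0.6600 to its contributor — below 1 — so contributing 0 is dominant for every player. At the Nash equilibrium everyone keeps their 30, and the group total is 10 × 30 = 300.
Each contributed unit returns 6.600 to the group as a whole (0.6600 to each of 10 players), which exceeds 1, so the social optimum is full contribution: group total = 6.600 × 300 = 1980.00.
Efficiency loss = 1980.00 − 300 = 1680.00.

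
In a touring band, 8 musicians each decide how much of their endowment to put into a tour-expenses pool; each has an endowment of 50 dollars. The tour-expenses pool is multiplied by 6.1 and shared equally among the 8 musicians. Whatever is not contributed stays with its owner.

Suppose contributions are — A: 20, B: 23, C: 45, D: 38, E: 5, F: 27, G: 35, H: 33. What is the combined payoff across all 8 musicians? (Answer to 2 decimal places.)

1552.60 dollars

Total contributed: 20 + 23 + 45 + 38 + 5 + 27 + 35 + 33 = 226; total kept: 8 × 50 − 226 = 174.
The tour-expenses pool pays out 6.1 × 226 = 1378.60 in aggregate.
Group total = 174 + 1378.60 = 1552.60.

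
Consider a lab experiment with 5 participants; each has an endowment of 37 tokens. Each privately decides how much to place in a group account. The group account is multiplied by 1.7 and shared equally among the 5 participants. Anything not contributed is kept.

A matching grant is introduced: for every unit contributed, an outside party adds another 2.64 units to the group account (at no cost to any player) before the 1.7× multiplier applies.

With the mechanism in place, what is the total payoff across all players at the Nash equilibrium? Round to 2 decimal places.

Under the mechanism each unit contributed yields 1.7 × 3.64 / 5 = 1.2376 back to its contributor per unit of net cost, which exceeds 1, making full contribution the dominant choice for everyone.
So the Nash equilibrium is full contribution by all 5; the group earns 1.7 × 3.64 × 185 = 1144.78.

1144.78 tokens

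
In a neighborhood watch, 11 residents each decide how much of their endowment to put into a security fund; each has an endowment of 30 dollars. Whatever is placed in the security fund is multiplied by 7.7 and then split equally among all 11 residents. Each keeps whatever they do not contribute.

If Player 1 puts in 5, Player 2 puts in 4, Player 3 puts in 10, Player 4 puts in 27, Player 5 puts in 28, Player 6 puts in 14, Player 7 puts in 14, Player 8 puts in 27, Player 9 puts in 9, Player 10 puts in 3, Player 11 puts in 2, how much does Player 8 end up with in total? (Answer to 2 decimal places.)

103.10 dollars

Total contributed: 5 + 4 + 10 + 27 + 28 + 14 + 14 + 27 + 9 + 3 + 2 = 143.
Each receives 7.7 × 143 / 11 = 100.10 from the security fund.
Player 8 keeps 30 − 27 = 3, so Player 8's payoff is 3 + 100.10 = 103.10.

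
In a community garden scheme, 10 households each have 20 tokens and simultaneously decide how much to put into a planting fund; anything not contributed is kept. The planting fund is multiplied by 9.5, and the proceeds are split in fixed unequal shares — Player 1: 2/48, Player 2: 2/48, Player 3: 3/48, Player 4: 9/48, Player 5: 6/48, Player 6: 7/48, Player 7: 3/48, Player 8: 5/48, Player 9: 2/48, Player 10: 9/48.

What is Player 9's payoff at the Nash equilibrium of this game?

51.67 tokens

For player j, contributing a unit is worthwhile iff 9.5 × (j's share) ≥ 1, i.e. iff j's share is at least 0.1053.
Player 4, Player 5, Player 6 and Player 10 are above the threshold, contributing 20 each; the remaining 6 contribute 0. Total contributed: 80.
Player 9 keeps 20 and receives 9.5 × 80 × 2/48 = 31.67 from the planting fund, for a payoff of 51.67.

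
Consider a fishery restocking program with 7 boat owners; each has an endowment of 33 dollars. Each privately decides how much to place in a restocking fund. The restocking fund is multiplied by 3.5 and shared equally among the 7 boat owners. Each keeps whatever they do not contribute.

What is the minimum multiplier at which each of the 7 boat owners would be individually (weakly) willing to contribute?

A contributed unit returns (multiplier)/7 to its contributor.
This reaches 1 exactly when the multiplier is 7.

7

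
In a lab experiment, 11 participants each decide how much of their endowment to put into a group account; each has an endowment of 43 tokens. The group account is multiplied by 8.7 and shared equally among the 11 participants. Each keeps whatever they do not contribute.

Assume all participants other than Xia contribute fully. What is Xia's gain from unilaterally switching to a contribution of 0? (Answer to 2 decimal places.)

Switching from a contribution of 43 to 0 lets Xia keep an extra 43 tokens, but lowers the group account by 43, which costs Xia their own share of that drop: 8.7/11 × 43 = 34.01.
Net gain = 43 − 34.01 = 8.99. The private return per contributed unit (0.7909) is below 1, so free-riding is indeed the best response regardless of what the others do.

8.99 tokens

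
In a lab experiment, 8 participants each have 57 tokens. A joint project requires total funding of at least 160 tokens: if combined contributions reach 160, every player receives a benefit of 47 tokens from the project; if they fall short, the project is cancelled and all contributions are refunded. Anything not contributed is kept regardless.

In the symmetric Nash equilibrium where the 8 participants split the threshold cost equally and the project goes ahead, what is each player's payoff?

Equal share of the threshold: 160/8 = 20.
At this profile no one gains by cutting their contribution: any cut drops the total below 160, the project is cancelled, contributions are refunded, and the deviator ends with 57, which is less than 57 − 20 + 47 = 84. Contributing more than 20 just wastes the excess. So contributing exactly 20 is a best response.
Each player's payoff: 57 − 20 + 47 = 84.

84 tokens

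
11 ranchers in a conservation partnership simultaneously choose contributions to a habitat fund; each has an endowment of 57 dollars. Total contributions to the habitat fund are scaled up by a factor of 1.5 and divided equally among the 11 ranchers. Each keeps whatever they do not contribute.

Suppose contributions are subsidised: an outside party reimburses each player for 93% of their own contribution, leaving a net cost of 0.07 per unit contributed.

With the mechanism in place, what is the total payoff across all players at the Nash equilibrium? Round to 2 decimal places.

With the mechanism, a contributed unit returns (1.5/11) / 0.07 = 1.9481 per unit of net cost to the contributor — now above 1 — so contributing fully is weakly dominant for every player.
So the Nash equilibrium is full contribution by all 11; the group earns 11 × (57 × 0.93 + 1.5 × 57) = 1523.61.

1523.61 dollars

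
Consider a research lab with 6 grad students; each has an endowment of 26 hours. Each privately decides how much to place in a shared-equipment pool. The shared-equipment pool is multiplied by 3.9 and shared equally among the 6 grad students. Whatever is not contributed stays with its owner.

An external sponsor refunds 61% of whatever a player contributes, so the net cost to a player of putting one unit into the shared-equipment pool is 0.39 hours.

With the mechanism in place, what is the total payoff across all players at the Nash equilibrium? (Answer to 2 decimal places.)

With the mechanism, a contributed unit returns (3.9/6) / 0.39 = 1.6667 per unit of net cost to the contributor — now above 1 — so contributing fully is weakly dominant for every player.
So the Nash equilibrium is full contribution by all 6; the group earns 6 × (26 × 0.61 + 3.9 × 26) = 703.56.

703.56 hours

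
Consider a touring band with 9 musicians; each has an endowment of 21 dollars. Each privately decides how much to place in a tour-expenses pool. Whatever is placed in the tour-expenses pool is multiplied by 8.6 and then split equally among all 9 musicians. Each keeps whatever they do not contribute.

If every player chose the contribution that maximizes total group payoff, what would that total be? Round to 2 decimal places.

1625.40 dollars

Each contributed unit returns 8.600 to the group as a whole (0.9556 to each of 9 players), which exceeds 1, so the social optimum is full contribution: group total = 8.600 × 189 = 1625.40.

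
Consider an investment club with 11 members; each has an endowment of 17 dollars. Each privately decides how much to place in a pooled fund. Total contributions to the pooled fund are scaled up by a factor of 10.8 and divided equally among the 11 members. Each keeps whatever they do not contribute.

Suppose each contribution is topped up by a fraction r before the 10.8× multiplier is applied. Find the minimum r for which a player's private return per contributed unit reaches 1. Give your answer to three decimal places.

0.019

With matching at rate r, one contributed unit becomes (1 + r) in the pooled fund and returns 10.8 × (1 + r) / 11 to the contributor.
Setting this equal to 1: 1 + r = 11/10.8 = 1.0185.
So the minimum matching rate is r = 1.0185 − 1 = 0.019.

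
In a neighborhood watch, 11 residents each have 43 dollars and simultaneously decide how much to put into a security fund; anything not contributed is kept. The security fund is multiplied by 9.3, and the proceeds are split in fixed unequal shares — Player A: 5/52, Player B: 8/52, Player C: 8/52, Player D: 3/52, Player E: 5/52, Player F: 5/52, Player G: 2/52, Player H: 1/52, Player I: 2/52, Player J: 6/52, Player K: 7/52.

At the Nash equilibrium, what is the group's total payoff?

For player j, contributing a unit is worthwhile iff 9.3 × (j's share) ≥ 1, i.e. iff j's share is at least 0.1075.
Player B, Player C, Player J and Player K clear that bar, contributing 43 each; the remaining 7 contribute 0. Total contributed: 172.
The security fund pays out 9.3 × 172 = 1599.60 in total (split across the unequal shares, but the aggregate is all that matters for the group sum).
The 7 free-riders keep 43 each, adding 301. Group total = 301 + 1599.60 = 1900.60.

1900.60 dollars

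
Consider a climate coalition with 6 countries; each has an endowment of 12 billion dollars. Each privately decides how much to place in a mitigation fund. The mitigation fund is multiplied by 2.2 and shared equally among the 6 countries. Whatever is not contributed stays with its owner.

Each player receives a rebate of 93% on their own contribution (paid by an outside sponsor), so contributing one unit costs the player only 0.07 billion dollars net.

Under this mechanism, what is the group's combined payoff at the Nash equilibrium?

The effective private return per unit is now (2.2/6) / 0.07 = 5.2381 > 1, so every player's dominant strategy flips to full contribution.
At the Nash equilibrium everyone contributes 12. Group total payoff = 6 × (12 × 0.93 + 2.2 × 12) = 225.36.

225.36 billion dollars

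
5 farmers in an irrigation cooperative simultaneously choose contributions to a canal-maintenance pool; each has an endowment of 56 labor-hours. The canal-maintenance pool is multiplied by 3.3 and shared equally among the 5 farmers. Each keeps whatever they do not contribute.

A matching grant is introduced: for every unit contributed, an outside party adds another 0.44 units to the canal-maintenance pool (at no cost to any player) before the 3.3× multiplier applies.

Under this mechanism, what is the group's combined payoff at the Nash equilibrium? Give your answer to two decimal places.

Even with the mechanism, each unit contributed returns only 3.3 × 1.44 / 5 = 0.9504 per unit of net cost, so contributing nothing is still dominant.
Everyone keeps their endowment and the group total is 5 × 56 = 280.

280.00 labor-hours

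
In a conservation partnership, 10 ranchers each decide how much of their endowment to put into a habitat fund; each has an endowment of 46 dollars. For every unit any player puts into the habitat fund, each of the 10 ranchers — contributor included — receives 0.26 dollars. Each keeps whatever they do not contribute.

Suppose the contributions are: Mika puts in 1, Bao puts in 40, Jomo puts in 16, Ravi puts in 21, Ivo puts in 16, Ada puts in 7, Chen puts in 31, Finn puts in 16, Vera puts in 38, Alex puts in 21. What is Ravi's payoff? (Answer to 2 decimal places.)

Total contributed: 1 + 40 + 16 + 21 + 16 + 7 + 31 + 16 + 38 + 21 = 207.
Each receives 0.26 × 207 = 53.82 from the habitat fund.
Ravi keeps 46 − 21 = 25, so Ravi's payoff is 25 + 53.82 = 78.82.

78.82 dollars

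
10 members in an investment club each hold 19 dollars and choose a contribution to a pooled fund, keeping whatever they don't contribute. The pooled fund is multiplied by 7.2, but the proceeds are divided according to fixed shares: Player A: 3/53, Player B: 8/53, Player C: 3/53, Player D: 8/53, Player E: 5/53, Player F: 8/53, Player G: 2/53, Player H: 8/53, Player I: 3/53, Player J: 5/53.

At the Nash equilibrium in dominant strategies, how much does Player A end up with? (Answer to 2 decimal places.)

For player j, contributing a unit is worthwhile iff 7.2 × (j's share) ≥ 1, i.e. iff j's share is at least 0.1389.
Player B, Player D, Player F and Player H clear that bar, contributing 19 each; the remaining 6 contribute 0. Total contributed: 76.
Player A keeps 19 and receives 7.2 × 76 × 3/53 = 30.97 from the pooled fund, for a payoff of 49.97.

49.97 dollars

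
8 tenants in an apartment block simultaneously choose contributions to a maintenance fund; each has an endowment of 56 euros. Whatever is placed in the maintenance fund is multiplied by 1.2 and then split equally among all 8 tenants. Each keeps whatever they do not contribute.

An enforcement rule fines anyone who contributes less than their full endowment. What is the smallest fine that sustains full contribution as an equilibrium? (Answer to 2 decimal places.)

47.60 euros

Given the others contribute fully, the best deviation is to contribute 0 (any partial contribution still incurs the fine and gives up units whose private return 0.1500 is below 1).
Deviating from 56 to 0 saves 56 euros but forfeits the deviator's share of the drop in the maintenance fund: 1.2/8 × 56 = 8.40.
So the deviation gain is 56 − 8.40 = 47.60, and the fine must be at least 47.60 euros to wipe it out.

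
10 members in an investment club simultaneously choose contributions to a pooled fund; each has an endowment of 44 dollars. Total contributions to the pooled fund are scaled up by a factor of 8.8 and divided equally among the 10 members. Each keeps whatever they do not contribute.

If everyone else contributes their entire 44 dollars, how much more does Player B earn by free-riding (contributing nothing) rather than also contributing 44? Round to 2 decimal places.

5.28 dollars

Switching from a contribution of 44 to 0 lets Player B keep an extra 44 dollars, but lowers the pooled fund by 44, which costs Player B their own share of that drop: 8.8/10 × 44 = 38.72.
Net gain = 44 − 38.72 = 5.28. The private return per contributed unit (0.8800) is below 1, so free-riding is indeed the best response regardless of what the others do.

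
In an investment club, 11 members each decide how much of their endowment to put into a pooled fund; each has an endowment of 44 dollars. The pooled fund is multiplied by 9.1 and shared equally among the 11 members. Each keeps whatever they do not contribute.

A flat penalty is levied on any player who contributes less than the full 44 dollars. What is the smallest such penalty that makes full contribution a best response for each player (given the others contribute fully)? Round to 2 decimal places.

Given the others contribute fully, the best deviation is to contribute 0 (any partial contribution still incurs the fine and gives up units whose private return 0.8273 is below 1).
Deviating from 44 to 0 saves 44 dollars but forfeits the deviator's share of the drop in the pooled fund: 9.1/11 × 44 = 36.40.
So the deviation gain is 44 − 36.40 = 7.60, and the fine must be at least 7.60 dollars to wipe it out.

7.60 dollars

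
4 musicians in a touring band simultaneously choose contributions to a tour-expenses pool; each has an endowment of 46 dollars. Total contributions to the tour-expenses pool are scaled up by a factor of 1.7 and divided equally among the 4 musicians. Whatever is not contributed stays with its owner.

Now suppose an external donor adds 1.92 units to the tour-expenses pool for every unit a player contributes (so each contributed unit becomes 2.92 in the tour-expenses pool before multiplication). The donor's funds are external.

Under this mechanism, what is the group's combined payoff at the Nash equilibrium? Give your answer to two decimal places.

The effective private return per unit is now 1.7 × 2.92 / 4 = 1.2410 > 1, so every player's dominant strategy flips to full contribution.
At the Nash equilibrium everyone contributes 46. Group total payoff = 1.7 × 2.92 × 184 = 913.38.

913.38 dollars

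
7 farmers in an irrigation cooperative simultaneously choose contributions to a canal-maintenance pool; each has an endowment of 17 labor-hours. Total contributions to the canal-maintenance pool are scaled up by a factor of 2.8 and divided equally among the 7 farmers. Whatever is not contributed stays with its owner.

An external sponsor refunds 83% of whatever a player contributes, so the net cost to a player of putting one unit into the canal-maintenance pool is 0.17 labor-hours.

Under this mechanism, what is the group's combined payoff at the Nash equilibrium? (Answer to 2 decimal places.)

Under the mechanism each unit contributed yields (2.8/7) / 0.17 = 2.3529 back to its contributor per unit of net cost, which exceeds 1, making full contribution the dominant choice for everyone.
At the Nash equilibrium everyone contributes 17. Group total payoff = 7 × (17 × 0.83 + 2.8 × 17) = 431.97.

431.97 labor-hours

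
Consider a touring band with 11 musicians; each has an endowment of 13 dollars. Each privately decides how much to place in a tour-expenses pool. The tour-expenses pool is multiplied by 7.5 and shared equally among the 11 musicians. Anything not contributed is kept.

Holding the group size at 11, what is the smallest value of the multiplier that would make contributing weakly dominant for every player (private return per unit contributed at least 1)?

11

A contributed unit returns (multiplier)/11 to its contributor.
This reaches 1 exactly when the multiplier is 11.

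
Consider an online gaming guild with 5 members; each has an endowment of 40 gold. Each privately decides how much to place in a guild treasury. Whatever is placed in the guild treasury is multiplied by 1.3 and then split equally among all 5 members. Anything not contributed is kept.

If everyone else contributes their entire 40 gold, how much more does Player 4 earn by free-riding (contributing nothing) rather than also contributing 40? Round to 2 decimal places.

Switching from a contribution of 40 to 0 lets Player 4 keep an extra 40 gold, but lowers the guild treasury by 40, which costs Player 4 their own share of that drop: 1.3/5 × 40 = 10.40.
Net gain = 40 − 10.40 = 29.60. The private return per contributed unit (0.2600) is below 1, so free-riding is indeed the best response regardless of what the others do.

29.60 gold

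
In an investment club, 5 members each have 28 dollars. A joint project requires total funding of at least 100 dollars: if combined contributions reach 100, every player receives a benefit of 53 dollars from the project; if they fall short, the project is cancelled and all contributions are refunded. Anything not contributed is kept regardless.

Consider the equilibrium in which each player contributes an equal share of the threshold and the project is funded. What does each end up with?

Equal share of the threshold: 100/5 = 20.
At this profile no one gains by cutting their contribution: any cut drops the total below 100, the project is cancelled, contributions are refunded, and the deviator ends with 28, which is less than 28 − 20 + 53 = 61. Contributing more than 20 just wastes the excess. So contributing exactly 20 is a best response.
Each player's payoff: 28 − 20 + 53 = 61.

61 dollars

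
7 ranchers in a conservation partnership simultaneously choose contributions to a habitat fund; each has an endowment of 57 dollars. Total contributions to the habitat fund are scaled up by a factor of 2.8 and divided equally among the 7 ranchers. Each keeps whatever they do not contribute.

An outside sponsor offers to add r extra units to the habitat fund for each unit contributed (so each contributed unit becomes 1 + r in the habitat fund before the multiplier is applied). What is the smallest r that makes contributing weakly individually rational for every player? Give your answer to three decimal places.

1.500

With matching at rate r, one contributed unit becomes (1 + r) in the habitat fund and returns 2.8 × (1 + r) / 7 to the contributor.
Setting this equal to 1: 1 + r = 7/2.8 = 2.5000.
So the minimum matching rate is r = 2.5000 − 1 = 1.500.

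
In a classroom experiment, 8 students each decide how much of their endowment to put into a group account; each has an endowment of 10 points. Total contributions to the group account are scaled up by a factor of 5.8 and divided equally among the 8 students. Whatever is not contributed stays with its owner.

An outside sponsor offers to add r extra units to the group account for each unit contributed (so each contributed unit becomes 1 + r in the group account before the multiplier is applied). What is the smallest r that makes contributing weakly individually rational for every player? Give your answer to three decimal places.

0.379

With matching at rate r, one contributed unit becomes (1 + r) in the group account and returns 5.8 × (1 + r) / 8 to the contributor.
Setting this equal to 1: 1 + r = 8/5.8 = 1.3793.
So the minimum matching rate is r = 1.3793 − 1 = 0.379.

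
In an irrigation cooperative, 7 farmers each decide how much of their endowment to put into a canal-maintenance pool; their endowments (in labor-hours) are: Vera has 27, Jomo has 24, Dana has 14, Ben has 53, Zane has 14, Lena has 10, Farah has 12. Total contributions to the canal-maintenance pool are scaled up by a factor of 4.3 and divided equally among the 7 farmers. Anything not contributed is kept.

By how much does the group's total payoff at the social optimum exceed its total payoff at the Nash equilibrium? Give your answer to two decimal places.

The private return per contributed unit is 4.3/7 = 0.6143 < 1 for every player regardless of endowment, so the Nash equilibrium is zero contribution and the group total is Σ E_j = 27 + 24 + 14 + 53 + 14 + 10 + 12 = 154.
Each contributed unit returns 4.300 to the group, so the social optimum is full contribution by everyone: group total = 4.300 × 154 = 662.20.
Efficiency loss = (4.300 − 1) × 154 = 508.20.

508.20 labor-hours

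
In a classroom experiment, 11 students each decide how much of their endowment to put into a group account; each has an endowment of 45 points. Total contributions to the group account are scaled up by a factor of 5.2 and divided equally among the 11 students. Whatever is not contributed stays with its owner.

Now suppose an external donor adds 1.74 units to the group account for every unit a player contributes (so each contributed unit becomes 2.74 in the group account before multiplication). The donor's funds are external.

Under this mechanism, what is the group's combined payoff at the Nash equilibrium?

The effective private return per unit is now 5.2 × 2.74 / 11 = 1.2953 > 1, so every player's dominant strategy flips to full contribution.
So the Nash equilibrium is full contribution by all 11; the group earns 5.2 × 2.74 × 495 = 7052.76.

7052.76 points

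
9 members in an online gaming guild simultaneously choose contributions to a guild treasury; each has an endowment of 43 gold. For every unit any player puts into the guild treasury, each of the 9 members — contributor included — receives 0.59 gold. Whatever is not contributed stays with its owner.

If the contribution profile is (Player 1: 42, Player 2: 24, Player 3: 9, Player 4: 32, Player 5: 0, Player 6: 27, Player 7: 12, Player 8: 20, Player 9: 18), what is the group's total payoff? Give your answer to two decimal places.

Total contributed: 42 + 24 + 9 + 32 + 0 + 27 + 12 + 20 + 18 = 184; total kept: 9 × 43 − 184 = 203.
The guild treasury pays out 0.59 × 9 × 184 = 977.04 in aggregate.
Group total = 203 + 977.04 = 1180.04.

1180.04 gold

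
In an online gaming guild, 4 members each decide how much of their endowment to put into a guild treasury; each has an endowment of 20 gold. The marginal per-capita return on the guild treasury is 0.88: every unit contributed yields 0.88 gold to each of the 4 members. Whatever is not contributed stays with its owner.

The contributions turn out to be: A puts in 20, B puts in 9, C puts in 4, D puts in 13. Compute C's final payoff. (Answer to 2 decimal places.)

Total contributed: 20 + 9 + 4 + 13 = 46.
Each receives 0.88 × 46 = 40.48 from the guild treasury.
C keeps 20 − 4 = 16, so C's payoff is 16 + 40.48 = 56.48.

56.48 gold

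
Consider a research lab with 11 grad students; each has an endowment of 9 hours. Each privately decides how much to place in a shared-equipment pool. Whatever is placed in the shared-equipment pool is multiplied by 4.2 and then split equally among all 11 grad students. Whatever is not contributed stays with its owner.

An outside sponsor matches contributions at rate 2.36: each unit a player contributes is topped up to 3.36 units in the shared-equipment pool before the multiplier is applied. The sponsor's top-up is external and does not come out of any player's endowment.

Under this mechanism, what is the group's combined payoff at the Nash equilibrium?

Under the mechanism each unit contributed yields 4.2 × 3.36 / 11 = 1.2829 back to its contributor per unit of net cost, which exceeds 1, making full contribution the dominant choice for everyone.
So the Nash equilibrium is full contribution by all 11; the group earns 4.2 × 3.36 × 99 = 1397.09.

1397.09 hours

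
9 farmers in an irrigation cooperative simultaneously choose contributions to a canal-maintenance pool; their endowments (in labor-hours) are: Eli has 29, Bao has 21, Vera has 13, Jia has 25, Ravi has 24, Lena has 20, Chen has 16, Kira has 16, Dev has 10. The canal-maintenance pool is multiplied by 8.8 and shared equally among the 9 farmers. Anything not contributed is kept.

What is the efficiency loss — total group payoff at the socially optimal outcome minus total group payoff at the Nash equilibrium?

The private return per contributed unit is 8.8/9 = 0.9778 < 1 for every player regardless of endowment, so the Nash equilibrium is zero contribution and the group total is Σ E_j = 29 + 21 + 13 + 25 + 24 + 20 + 16 + 16 + 10 = 174.
Each contributed unit returns 8.800 to the group, so the social optimum is full contribution by everyone: group total = 8.800 × 174 = 1531.20.
Efficiency loss = (8.800 − 1) × 174 = 1357.20.

1357.20 labor-hours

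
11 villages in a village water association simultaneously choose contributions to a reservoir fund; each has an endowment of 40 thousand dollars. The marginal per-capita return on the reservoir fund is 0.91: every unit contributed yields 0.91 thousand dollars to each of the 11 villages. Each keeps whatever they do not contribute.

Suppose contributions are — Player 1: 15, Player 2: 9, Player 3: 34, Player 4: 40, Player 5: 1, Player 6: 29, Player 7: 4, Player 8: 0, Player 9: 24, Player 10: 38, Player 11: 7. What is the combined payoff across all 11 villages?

Total contributed: 15 + 9 + 34 + 40 + 1 + 29 + 4 + 0 + 24 + 38 + 7 = 201; total kept: 11 × 40 − 201 = 239.
The reservoir fund pays out 0.91 × 11 × 201 = 2012.01 in aggregate.
Group total = 239 + 2012.01 = 2251.01.

2251.01 thousand dollars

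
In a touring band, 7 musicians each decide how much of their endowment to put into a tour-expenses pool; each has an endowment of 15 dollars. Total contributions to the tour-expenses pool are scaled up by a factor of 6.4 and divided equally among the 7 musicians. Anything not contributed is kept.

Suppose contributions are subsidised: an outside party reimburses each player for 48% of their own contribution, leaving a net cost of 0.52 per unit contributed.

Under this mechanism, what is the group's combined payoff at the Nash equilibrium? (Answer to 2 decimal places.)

722.40 dollars

The effective private return per unit is now (6.4/7) / 0.52 = 1.7582 > 1, so every player's dominant strategy flips to full contribution.
So the Nash equilibrium is full contribution by all 7; the group earns 7 × (15 × 0.48 + 6.4 × 15) = 722.40.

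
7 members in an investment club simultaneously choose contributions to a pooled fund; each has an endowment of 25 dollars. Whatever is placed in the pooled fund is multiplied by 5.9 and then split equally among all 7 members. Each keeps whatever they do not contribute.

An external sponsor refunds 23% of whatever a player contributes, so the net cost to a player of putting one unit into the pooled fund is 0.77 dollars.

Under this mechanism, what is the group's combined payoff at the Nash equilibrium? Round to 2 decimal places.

1072.75 dollars

Under the mechanism each unit contributed yields (5.9/7) / 0.77 = 1.0946 back to its contributor per unit of net cost, which exceeds 1, making full contribution the dominant choice for everyone.
At the Nash equilibrium everyone contributes 25. Group total payoff = 7 × (25 × 0.23 + 5.9 × 25) = 1072.75.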